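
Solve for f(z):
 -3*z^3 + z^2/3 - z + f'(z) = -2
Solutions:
 f(z) = C1 + 3*z^4/4 - z^3/9 + z^2/2 - 2*z


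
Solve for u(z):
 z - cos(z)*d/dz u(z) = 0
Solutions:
 u(z) = C1 + Integral(z/cos(z), z)


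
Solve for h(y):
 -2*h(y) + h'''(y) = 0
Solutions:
 h(y) = C3*exp(2^(1/3)*y) + (C1*sin(2^(1/3)*sqrt(3)*y/2) + C2*cos(2^(1/3)*sqrt(3)*y/2))*exp(-2^(1/3)*y/2)


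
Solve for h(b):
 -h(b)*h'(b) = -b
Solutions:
 h(b) = -sqrt(C1 + b^2)
 h(b) = sqrt(C1 + b^2)


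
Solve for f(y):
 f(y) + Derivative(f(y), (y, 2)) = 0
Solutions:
 f(y) = C1*sin(y) + C2*cos(y)


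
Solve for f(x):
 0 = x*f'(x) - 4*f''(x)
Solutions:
 f(x) = C1 + C2*erfi(sqrt(2)*x/4)


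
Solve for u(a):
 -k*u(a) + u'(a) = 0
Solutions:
 u(a) = C1*exp(a*k)


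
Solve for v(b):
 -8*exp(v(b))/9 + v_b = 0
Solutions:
 v(b) = log(-1/(C1 + 8*b)) + 2*log(3)


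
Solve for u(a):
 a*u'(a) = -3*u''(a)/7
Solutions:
 u(a) = C1 + C2*erf(sqrt(42)*a/6)


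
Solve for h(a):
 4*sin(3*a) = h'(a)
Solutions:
 h(a) = C1 - 4*cos(3*a)/3


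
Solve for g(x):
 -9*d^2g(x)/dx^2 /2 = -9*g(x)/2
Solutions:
 g(x) = C1*exp(-x) + C2*exp(x)


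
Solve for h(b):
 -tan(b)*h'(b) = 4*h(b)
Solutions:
 h(b) = C1/sin(b)^4


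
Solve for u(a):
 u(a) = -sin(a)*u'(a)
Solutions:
 u(a) = C1*sqrt(cos(a) + 1)/sqrt(cos(a) - 1)


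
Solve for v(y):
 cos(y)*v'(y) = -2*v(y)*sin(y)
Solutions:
 v(y) = C1*cos(y)^2


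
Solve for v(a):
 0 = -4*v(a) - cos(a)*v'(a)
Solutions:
 v(a) = C1*(sin(a)^2 - 2*sin(a) + 1)/(sin(a)^2 + 2*sin(a) + 1)


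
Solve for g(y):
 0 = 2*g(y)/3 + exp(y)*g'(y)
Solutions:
 g(y) = C1*exp(2*exp(-y)/3)


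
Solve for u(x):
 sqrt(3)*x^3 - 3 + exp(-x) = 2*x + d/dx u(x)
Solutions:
 u(x) = C1 + sqrt(3)*x^4/4 - x^2 - 3*x - exp(-x)


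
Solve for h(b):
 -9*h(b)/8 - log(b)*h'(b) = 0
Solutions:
 h(b) = C1*exp(-9*li(b)/8)


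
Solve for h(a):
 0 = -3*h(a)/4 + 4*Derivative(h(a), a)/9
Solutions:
 h(a) = C1*exp(27*a/16)


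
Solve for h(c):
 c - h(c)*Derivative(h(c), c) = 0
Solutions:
 h(c) = -sqrt(C1 + c^2)
 h(c) = sqrt(C1 + c^2)


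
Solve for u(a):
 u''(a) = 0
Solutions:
 u(a) = C1 + C2*a


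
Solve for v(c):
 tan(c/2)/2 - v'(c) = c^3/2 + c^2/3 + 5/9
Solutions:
 v(c) = C1 - c^4/8 - c^3/9 - 5*c/9 - log(cos(c/2))


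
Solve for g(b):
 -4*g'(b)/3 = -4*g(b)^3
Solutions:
 g(b) = -sqrt(2)*sqrt(-1/(C1 + 3*b))/2
 g(b) = sqrt(2)*sqrt(-1/(C1 + 3*b))/2


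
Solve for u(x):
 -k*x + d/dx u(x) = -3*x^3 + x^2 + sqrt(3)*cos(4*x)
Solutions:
 u(x) = C1 + k*x^2/2 - 3*x^4/4 + x^3/3 + sqrt(3)*sin(4*x)/4


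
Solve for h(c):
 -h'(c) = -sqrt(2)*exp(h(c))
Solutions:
 h(c) = log(-1/(C1 + sqrt(2)*c))


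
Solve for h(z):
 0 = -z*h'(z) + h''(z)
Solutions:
 h(z) = C1 + C2*erfi(sqrt(2)*z/2)


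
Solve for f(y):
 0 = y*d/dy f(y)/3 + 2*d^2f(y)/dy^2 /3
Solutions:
 f(y) = C1 + C2*erf(y/2)


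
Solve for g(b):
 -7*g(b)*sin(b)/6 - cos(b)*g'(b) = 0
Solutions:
 g(b) = C1*cos(b)^(7/6)


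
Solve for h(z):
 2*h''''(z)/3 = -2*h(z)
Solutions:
 h(z) = (C1*sin(sqrt(2)*3^(1/4)*z/2) + C2*cos(sqrt(2)*3^(1/4)*z/2))*exp(-sqrt(2)*3^(1/4)*z/2) + (C3*sin(sqrt(2)*3^(1/4)*z/2) + C4*cos(sqrt(2)*3^(1/4)*z/2))*exp(sqrt(2)*3^(1/4)*z/2)


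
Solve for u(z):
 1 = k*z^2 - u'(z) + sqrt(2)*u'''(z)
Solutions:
 u(z) = C1 + C2*exp(-2^(3/4)*z/2) + C3*exp(2^(3/4)*z/2) + k*z^3/3 + 2*sqrt(2)*k*z - z


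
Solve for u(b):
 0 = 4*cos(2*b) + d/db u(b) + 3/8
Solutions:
 u(b) = C1 - 3*b/8 - 4*sin(b)*cos(b)


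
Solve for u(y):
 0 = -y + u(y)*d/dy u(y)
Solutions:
 u(y) = -sqrt(C1 + y^2)
 u(y) = sqrt(C1 + y^2)


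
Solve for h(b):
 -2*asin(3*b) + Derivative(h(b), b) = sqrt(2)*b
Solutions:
 h(b) = C1 + sqrt(2)*b^2/2 + 2*b*asin(3*b) + 2*sqrt(1 - 9*b^2)/3


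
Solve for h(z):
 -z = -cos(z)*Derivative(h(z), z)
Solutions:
 h(z) = C1 + Integral(z/cos(z), z)


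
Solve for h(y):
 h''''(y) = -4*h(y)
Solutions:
 h(y) = (C1*sin(y) + C2*cos(y))*exp(-y) + (C3*sin(y) + C4*cos(y))*exp(y)


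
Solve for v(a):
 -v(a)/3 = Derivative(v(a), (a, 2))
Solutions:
 v(a) = C1*sin(sqrt(3)*a/3) + C2*cos(sqrt(3)*a/3)


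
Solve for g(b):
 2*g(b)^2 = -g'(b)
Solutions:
 g(b) = 1/(C1 + 2*b)


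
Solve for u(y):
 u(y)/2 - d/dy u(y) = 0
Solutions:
 u(y) = C1*exp(y/2)


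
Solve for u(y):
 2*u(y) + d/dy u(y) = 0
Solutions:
 u(y) = C1*exp(-2*y)


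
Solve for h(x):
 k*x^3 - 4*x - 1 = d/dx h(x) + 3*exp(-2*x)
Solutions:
 h(x) = C1 + k*x^4/4 - 2*x^2 - x + 3*exp(-2*x)/2


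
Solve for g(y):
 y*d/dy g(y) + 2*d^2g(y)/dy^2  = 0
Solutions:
 g(y) = C1 + C2*erf(y/2)


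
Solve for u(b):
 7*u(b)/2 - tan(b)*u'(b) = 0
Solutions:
 u(b) = C1*sin(b)^(7/2)


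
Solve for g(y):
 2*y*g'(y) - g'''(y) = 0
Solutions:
 g(y) = C1 + Integral(C2*airyai(2^(1/3)*y) + C3*airybi(2^(1/3)*y), y)


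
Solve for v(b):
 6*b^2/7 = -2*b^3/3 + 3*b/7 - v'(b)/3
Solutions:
 v(b) = C1 - b^4/2 - 6*b^3/7 + 9*b^2/14


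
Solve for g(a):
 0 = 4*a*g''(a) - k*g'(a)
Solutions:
 g(a) = C1 + a^(re(k)/4 + 1)*(C2*sin(log(a)*Abs(im(k))/4) + C3*cos(log(a)*im(k)/4))


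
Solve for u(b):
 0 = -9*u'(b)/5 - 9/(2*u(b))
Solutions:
 u(b) = -sqrt(C1 - 5*b)
 u(b) = sqrt(C1 - 5*b)


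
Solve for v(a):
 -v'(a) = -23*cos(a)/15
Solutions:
 v(a) = C1 + 23*sin(a)/15


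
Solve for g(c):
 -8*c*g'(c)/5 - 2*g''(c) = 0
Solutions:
 g(c) = C1 + C2*erf(sqrt(10)*c/5)


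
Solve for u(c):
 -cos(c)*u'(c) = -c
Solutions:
 u(c) = C1 + Integral(c/cos(c), c)


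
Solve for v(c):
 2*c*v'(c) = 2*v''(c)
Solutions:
 v(c) = C1 + C2*erfi(sqrt(2)*c/2)


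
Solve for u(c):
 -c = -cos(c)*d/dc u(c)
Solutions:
 u(c) = C1 + Integral(c/cos(c), c)


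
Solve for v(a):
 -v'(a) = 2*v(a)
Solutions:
 v(a) = C1*exp(-2*a)


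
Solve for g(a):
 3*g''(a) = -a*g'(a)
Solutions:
 g(a) = C1 + C2*erf(sqrt(6)*a/6)


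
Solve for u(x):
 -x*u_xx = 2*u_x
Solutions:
 u(x) = C1 + C2/x


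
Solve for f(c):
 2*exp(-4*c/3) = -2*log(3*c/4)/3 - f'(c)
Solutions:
 f(c) = C1 - 2*c*log(c)/3 + 2*c*(-log(3) + 1 + 2*log(2))/3 + 3*exp(-4*c/3)/2


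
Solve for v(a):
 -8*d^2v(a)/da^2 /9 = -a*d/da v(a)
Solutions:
 v(a) = C1 + C2*erfi(3*a/4)


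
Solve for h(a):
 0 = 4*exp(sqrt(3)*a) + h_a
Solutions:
 h(a) = C1 - 4*sqrt(3)*exp(sqrt(3)*a)/3


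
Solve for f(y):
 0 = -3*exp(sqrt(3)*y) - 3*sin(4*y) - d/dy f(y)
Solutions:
 f(y) = C1 - sqrt(3)*exp(sqrt(3)*y) + 3*cos(4*y)/4


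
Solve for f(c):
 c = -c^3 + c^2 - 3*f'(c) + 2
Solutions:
 f(c) = C1 - c^4/12 + c^3/9 - c^2/6 + 2*c/3


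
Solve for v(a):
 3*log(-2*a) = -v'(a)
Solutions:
 v(a) = C1 - 3*a*log(-a) + 3*a*(1 - log(2))


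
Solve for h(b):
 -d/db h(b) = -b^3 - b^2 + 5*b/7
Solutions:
 h(b) = C1 + b^4/4 + b^3/3 - 5*b^2/14


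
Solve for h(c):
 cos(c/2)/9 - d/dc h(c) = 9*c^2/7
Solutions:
 h(c) = C1 - 3*c^3/7 + 2*sin(c/2)/9


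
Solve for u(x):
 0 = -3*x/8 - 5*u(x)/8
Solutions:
 u(x) = -3*x/5


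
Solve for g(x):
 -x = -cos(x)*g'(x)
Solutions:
 g(x) = C1 + Integral(x/cos(x), x)


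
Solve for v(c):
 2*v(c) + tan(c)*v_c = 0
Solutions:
 v(c) = C1/sin(c)^2


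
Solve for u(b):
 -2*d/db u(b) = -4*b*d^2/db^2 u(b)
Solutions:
 u(b) = C1 + C2*b^(3/2)


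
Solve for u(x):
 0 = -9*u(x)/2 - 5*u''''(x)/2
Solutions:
 u(x) = (C1*sin(5^(3/4)*sqrt(6)*x/10) + C2*cos(5^(3/4)*sqrt(6)*x/10))*exp(-5^(3/4)*sqrt(6)*x/10) + (C3*sin(5^(3/4)*sqrt(6)*x/10) + C4*cos(5^(3/4)*sqrt(6)*x/10))*exp(5^(3/4)*sqrt(6)*x/10)


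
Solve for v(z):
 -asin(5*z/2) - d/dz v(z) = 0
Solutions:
 v(z) = C1 - z*asin(5*z/2) - sqrt(4 - 25*z^2)/5


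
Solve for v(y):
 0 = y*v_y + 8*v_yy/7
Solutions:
 v(y) = C1 + C2*erf(sqrt(7)*y/4)


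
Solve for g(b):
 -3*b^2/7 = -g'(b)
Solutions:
 g(b) = C1 + b^3/7


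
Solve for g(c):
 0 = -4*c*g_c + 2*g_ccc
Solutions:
 g(c) = C1 + Integral(C2*airyai(2^(1/3)*c) + C3*airybi(2^(1/3)*c), c)


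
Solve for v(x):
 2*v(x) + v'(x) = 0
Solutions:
 v(x) = C1*exp(-2*x)


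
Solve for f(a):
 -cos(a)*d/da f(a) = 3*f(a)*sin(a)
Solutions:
 f(a) = C1*cos(a)^3


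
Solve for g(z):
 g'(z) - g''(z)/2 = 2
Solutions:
 g(z) = C1 + C2*exp(2*z) + 2*z


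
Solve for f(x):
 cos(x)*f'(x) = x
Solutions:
 f(x) = C1 + Integral(x/cos(x), x)


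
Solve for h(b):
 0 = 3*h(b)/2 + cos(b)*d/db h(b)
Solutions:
 h(b) = C1*(sin(b) - 1)^(3/4)/(sin(b) + 1)^(3/4)


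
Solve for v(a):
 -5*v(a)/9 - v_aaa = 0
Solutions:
 v(a) = C3*exp(-15^(1/3)*a/3) + (C1*sin(3^(5/6)*5^(1/3)*a/6) + C2*cos(3^(5/6)*5^(1/3)*a/6))*exp(15^(1/3)*a/6)


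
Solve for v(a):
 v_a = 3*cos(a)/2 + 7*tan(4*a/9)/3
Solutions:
 v(a) = C1 - 21*log(cos(4*a/9))/4 + 3*sin(a)/2


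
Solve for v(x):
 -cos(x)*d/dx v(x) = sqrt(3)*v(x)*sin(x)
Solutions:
 v(x) = C1*cos(x)^(sqrt(3))


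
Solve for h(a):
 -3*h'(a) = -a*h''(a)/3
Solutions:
 h(a) = C1 + C2*a^10


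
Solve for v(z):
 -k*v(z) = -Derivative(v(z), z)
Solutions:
 v(z) = C1*exp(k*z)


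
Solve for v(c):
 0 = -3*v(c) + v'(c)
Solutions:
 v(c) = C1*exp(3*c)


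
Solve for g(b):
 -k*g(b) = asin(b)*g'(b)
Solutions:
 g(b) = C1*exp(-k*Integral(1/asin(b), b))


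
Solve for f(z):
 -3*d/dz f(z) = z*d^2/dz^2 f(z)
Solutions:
 f(z) = C1 + C2/z^2


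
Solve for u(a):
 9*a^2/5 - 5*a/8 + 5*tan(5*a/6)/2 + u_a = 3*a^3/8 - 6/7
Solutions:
 u(a) = C1 + 3*a^4/32 - 3*a^3/5 + 5*a^2/16 - 6*a/7 + 3*log(cos(5*a/6))


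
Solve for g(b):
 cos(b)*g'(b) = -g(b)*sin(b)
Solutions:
 g(b) = C1*cos(b)


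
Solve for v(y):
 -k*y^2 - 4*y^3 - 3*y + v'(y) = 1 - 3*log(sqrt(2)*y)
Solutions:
 v(y) = C1 + k*y^3/3 + y^4 + 3*y^2/2 - 3*y*log(y) - 3*y*log(2)/2 + 4*y


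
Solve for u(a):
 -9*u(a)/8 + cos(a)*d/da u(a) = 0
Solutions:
 u(a) = C1*(sin(a) + 1)^(9/16)/(sin(a) - 1)^(9/16)


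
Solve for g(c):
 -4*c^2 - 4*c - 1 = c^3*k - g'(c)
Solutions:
 g(c) = C1 + c^4*k/4 + 4*c^3/3 + 2*c^2 + c


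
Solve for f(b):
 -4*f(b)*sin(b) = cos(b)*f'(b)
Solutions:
 f(b) = C1*cos(b)^4


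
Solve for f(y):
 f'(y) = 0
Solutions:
 f(y) = C1


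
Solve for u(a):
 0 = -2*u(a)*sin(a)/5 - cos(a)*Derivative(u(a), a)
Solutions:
 u(a) = C1*cos(a)^(2/5)


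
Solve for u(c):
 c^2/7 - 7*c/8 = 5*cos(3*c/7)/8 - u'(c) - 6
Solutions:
 u(c) = C1 - c^3/21 + 7*c^2/16 - 6*c + 35*sin(3*c/7)/24


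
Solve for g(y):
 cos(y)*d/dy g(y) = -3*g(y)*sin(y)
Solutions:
 g(y) = C1*cos(y)^3


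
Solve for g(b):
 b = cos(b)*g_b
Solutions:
 g(b) = C1 + Integral(b/cos(b), b)


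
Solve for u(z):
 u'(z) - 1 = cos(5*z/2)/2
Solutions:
 u(z) = C1 + z + sin(5*z/2)/5


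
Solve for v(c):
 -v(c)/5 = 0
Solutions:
 v(c) = 0


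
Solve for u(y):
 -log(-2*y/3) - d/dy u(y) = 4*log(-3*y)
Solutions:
 u(y) = C1 - 5*y*log(-y) + y*(5 - log(54))


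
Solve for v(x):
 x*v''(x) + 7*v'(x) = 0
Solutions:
 v(x) = C1 + C2/x^6


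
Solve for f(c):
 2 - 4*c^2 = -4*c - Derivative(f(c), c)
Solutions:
 f(c) = C1 + 4*c^3/3 - 2*c^2 - 2*c


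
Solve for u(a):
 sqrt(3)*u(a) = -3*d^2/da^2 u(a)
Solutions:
 u(a) = C1*sin(3^(3/4)*a/3) + C2*cos(3^(3/4)*a/3)


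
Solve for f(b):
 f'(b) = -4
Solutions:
 f(b) = C1 - 4*b


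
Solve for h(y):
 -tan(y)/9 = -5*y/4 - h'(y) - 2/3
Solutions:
 h(y) = C1 - 5*y^2/8 - 2*y/3 - log(cos(y))/9


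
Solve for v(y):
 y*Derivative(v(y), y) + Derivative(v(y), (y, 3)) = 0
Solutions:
 v(y) = C1 + Integral(C2*airyai(-y) + C3*airybi(-y), y)


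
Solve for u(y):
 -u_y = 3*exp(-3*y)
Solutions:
 u(y) = C1 + exp(-3*y)


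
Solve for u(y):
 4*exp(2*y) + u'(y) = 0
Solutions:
 u(y) = C1 - 2*exp(2*y)


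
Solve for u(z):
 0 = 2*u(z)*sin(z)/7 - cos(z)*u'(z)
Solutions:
 u(z) = C1/cos(z)^(2/7)


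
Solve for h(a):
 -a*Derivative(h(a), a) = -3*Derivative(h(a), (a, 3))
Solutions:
 h(a) = C1 + Integral(C2*airyai(3^(2/3)*a/3) + C3*airybi(3^(2/3)*a/3), a)


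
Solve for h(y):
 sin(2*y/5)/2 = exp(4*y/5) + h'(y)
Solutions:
 h(y) = C1 - 5*exp(4*y/5)/4 - 5*cos(2*y/5)/4


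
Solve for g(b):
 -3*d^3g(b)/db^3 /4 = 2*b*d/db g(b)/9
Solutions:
 g(b) = C1 + Integral(C2*airyai(-2*b/3) + C3*airybi(-2*b/3), b)


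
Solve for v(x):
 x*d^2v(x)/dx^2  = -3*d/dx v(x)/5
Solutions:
 v(x) = C1 + C2*x^(2/5)


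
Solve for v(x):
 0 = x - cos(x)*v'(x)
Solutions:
 v(x) = C1 + Integral(x/cos(x), x)


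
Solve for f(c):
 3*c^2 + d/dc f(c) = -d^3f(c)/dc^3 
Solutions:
 f(c) = C1 + C2*sin(c) + C3*cos(c) - c^3 + 6*c


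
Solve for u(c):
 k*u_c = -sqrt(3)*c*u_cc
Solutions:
 u(c) = C1 + c^(-sqrt(3)*re(k)/3 + 1)*(C2*sin(sqrt(3)*log(c)*Abs(im(k))/3) + C3*cos(sqrt(3)*log(c)*im(k)/3))


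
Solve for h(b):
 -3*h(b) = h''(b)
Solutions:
 h(b) = C1*sin(sqrt(3)*b) + C2*cos(sqrt(3)*b)


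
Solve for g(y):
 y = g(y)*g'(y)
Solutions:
 g(y) = -sqrt(C1 + y^2)
 g(y) = sqrt(C1 + y^2)


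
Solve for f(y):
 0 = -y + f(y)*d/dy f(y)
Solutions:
 f(y) = -sqrt(C1 + y^2)
 f(y) = sqrt(C1 + y^2)


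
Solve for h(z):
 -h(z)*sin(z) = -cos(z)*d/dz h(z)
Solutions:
 h(z) = C1/cos(z)


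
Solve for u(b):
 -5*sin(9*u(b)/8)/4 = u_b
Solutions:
 5*b/4 + 4*log(cos(9*u(b)/8) - 1)/9 - 4*log(cos(9*u(b)/8) + 1)/9 = C1


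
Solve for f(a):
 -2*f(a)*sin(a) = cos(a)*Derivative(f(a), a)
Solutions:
 f(a) = C1*cos(a)^2


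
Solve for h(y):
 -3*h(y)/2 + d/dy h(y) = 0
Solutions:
 h(y) = C1*exp(3*y/2)


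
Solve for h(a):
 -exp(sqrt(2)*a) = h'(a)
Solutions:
 h(a) = C1 - sqrt(2)*exp(sqrt(2)*a)/2


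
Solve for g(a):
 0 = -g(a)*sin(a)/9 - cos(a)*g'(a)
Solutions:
 g(a) = C1*cos(a)^(1/9)


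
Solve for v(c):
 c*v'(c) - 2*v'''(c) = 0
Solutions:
 v(c) = C1 + Integral(C2*airyai(2^(2/3)*c/2) + C3*airybi(2^(2/3)*c/2), c)


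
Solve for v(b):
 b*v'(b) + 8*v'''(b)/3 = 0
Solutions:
 v(b) = C1 + Integral(C2*airyai(-3^(1/3)*b/2) + C3*airybi(-3^(1/3)*b/2), b)


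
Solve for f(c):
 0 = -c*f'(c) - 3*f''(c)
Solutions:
 f(c) = C1 + C2*erf(sqrt(6)*c/6)


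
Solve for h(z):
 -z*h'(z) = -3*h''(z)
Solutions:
 h(z) = C1 + C2*erfi(sqrt(6)*z/6)


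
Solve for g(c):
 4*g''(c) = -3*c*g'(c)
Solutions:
 g(c) = C1 + C2*erf(sqrt(6)*c/4)


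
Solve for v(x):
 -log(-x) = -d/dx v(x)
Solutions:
 v(x) = C1 + x*log(-x) - x


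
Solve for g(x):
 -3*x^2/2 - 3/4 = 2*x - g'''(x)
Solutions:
 g(x) = C1 + C2*x + C3*x^2 + x^5/40 + x^4/12 + x^3/8


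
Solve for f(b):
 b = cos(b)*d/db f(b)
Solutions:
 f(b) = C1 + Integral(b/cos(b), b)


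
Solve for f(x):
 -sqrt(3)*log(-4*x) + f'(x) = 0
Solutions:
 f(x) = C1 + sqrt(3)*x*log(-x) + sqrt(3)*x*(-1 + 2*log(2))


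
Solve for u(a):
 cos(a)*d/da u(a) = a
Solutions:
 u(a) = C1 + Integral(a/cos(a), a)


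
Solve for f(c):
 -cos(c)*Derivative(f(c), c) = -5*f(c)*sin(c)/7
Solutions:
 f(c) = C1/cos(c)^(5/7)


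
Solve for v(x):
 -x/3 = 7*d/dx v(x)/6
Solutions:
 v(x) = C1 - x^2/7


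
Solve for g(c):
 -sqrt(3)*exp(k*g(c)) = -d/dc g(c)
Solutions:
 g(c) = Piecewise((log(-1/(C1*k + sqrt(3)*c*k))/k, Ne(k, 0)), (nan, True))
 g(c) = Piecewise((C1 + sqrt(3)*c, Eq(k, 0)), (nan, True))


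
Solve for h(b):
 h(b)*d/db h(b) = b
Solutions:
 h(b) = -sqrt(C1 + b^2)
 h(b) = sqrt(C1 + b^2)


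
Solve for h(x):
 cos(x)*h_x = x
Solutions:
 h(x) = C1 + Integral(x/cos(x), x)


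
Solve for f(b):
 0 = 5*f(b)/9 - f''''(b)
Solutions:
 f(b) = C1*exp(-sqrt(3)*5^(1/4)*b/3) + C2*exp(sqrt(3)*5^(1/4)*b/3) + C3*sin(sqrt(3)*5^(1/4)*b/3) + C4*cos(sqrt(3)*5^(1/4)*b/3)


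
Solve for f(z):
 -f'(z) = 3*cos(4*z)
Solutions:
 f(z) = C1 - 3*sin(4*z)/4


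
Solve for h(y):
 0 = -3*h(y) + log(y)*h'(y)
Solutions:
 h(y) = C1*exp(3*li(y))


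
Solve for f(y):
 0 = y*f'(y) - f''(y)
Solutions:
 f(y) = C1 + C2*erfi(sqrt(2)*y/2)


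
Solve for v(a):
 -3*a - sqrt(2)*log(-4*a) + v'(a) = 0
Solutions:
 v(a) = C1 + 3*a^2/2 + sqrt(2)*a*log(-a) + sqrt(2)*a*(-1 + 2*log(2))


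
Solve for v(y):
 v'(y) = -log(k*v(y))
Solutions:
 li(k*v(y))/k = C1 - y


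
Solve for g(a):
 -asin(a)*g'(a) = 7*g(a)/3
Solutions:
 g(a) = C1*exp(-7*Integral(1/asin(a), a)/3)


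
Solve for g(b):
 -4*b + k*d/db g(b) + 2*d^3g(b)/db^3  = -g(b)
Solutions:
 g(b) = C1*exp(b*(2*k/((-6^(1/3) + 2^(1/3)*3^(5/6)*I)*(sqrt(3)*sqrt(2*k^3 + 27) + 9)^(1/3)) + 6^(1/3)*(sqrt(3)*sqrt(2*k^3 + 27) + 9)^(1/3)/12 - 2^(1/3)*3^(5/6)*I*(sqrt(3)*sqrt(2*k^3 + 27) + 9)^(1/3)/12)) + C2*exp(b*(-2*k/((6^(1/3) + 2^(1/3)*3^(5/6)*I)*(sqrt(3)*sqrt(2*k^3 + 27) + 9)^(1/3)) + 6^(1/3)*(sqrt(3)*sqrt(2*k^3 + 27) + 9)^(1/3)/12 + 2^(1/3)*3^(5/6)*I*(sqrt(3)*sqrt(2*k^3 + 27) + 9)^(1/3)/12)) + C3*exp(6^(1/3)*b*(6^(1/3)*k/(sqrt(3)*sqrt(2*k^3 + 27) + 9)^(1/3) - (sqrt(3)*sqrt(2*k^3 + 27) + 9)^(1/3))/6) + 4*b - 4*k


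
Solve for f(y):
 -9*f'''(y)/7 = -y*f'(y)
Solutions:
 f(y) = C1 + Integral(C2*airyai(21^(1/3)*y/3) + C3*airybi(21^(1/3)*y/3), y)


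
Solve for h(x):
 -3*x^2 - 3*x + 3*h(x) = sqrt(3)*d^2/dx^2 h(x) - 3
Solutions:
 h(x) = C1*exp(-3^(1/4)*x) + C2*exp(3^(1/4)*x) + x^2 + x - 1 + 2*sqrt(3)/3


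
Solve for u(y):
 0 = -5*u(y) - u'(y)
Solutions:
 u(y) = C1*exp(-5*y)


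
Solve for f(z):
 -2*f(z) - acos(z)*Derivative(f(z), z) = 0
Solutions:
 f(z) = C1*exp(-2*Integral(1/acos(z), z))


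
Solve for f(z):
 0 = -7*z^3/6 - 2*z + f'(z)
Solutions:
 f(z) = C1 + 7*z^4/24 + z^2


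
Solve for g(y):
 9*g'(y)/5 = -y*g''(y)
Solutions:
 g(y) = C1 + C2/y^(4/5)


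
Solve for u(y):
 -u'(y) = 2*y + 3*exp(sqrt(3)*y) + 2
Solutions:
 u(y) = C1 - y^2 - 2*y - sqrt(3)*exp(sqrt(3)*y)


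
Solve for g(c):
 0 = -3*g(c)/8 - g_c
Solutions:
 g(c) = C1*exp(-3*c/8)


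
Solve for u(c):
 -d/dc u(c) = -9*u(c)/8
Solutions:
 u(c) = C1*exp(9*c/8)


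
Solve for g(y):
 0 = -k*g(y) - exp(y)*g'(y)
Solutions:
 g(y) = C1*exp(k*exp(-y))


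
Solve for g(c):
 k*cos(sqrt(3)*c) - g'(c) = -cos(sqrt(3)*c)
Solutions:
 g(c) = C1 + sqrt(3)*k*sin(sqrt(3)*c)/3 + sqrt(3)*sin(sqrt(3)*c)/3


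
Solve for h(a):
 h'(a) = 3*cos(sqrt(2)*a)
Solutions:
 h(a) = C1 + 3*sqrt(2)*sin(sqrt(2)*a)/2


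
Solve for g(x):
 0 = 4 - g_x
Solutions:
 g(x) = C1 + 4*x


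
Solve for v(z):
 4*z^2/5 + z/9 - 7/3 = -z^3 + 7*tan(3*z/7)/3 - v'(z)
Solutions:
 v(z) = C1 - z^4/4 - 4*z^3/15 - z^2/18 + 7*z/3 - 49*log(cos(3*z/7))/9


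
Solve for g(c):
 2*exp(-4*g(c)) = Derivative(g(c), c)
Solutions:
 g(c) = log(-I*(C1 + 8*c)^(1/4))
 g(c) = log(I*(C1 + 8*c)^(1/4))
 g(c) = log(-(C1 + 8*c)^(1/4))
 g(c) = log(C1 + 8*c)/4


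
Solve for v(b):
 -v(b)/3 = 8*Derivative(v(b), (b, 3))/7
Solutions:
 v(b) = C3*exp(-3^(2/3)*7^(1/3)*b/6) + (C1*sin(3^(1/6)*7^(1/3)*b/4) + C2*cos(3^(1/6)*7^(1/3)*b/4))*exp(3^(2/3)*7^(1/3)*b/12)


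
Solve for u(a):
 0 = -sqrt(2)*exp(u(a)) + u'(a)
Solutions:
 u(a) = log(-1/(C1 + sqrt(2)*a))


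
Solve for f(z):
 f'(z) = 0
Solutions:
 f(z) = C1


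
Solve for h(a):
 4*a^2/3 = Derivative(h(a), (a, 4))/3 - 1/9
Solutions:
 h(a) = C1 + C2*a + C3*a^2 + C4*a^3 + a^6/90 + a^4/72


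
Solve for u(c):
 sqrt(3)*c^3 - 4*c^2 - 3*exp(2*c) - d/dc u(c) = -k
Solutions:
 u(c) = C1 + sqrt(3)*c^4/4 - 4*c^3/3 + c*k - 3*exp(2*c)/2


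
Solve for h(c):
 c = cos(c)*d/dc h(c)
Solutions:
 h(c) = C1 + Integral(c/cos(c), c)


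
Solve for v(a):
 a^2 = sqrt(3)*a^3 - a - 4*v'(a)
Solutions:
 v(a) = C1 + sqrt(3)*a^4/16 - a^3/12 - a^2/8


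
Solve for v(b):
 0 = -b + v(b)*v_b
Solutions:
 v(b) = -sqrt(C1 + b^2)
 v(b) = sqrt(C1 + b^2)


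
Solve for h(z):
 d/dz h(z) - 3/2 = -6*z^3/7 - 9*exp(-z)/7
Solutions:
 h(z) = C1 - 3*z^4/14 + 3*z/2 + 9*exp(-z)/7


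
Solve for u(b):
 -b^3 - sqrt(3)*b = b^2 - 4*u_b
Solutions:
 u(b) = C1 + b^4/16 + b^3/12 + sqrt(3)*b^2/8


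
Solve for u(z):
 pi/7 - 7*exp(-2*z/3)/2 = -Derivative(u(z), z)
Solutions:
 u(z) = C1 - pi*z/7 - 21*exp(-2*z/3)/4


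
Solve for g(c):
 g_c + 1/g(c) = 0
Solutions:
 g(c) = -sqrt(C1 - 2*c)
 g(c) = sqrt(C1 - 2*c)


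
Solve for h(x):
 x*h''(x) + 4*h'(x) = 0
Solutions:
 h(x) = C1 + C2/x^3


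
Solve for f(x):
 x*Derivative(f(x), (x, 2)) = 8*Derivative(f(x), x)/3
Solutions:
 f(x) = C1 + C2*x^(11/3)


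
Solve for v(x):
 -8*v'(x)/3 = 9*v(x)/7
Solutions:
 v(x) = C1*exp(-27*x/56)


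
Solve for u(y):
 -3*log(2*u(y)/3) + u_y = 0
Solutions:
 -Integral(1/(log(_y) - log(3) + log(2)), (_y, u(y)))/3 = C1 - y


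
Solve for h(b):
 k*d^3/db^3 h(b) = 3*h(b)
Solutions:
 h(b) = C1*exp(3^(1/3)*b*(1/k)^(1/3)) + C2*exp(b*(-3^(1/3) + 3^(5/6)*I)*(1/k)^(1/3)/2) + C3*exp(-b*(3^(1/3) + 3^(5/6)*I)*(1/k)^(1/3)/2)


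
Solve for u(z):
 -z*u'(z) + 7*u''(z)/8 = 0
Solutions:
 u(z) = C1 + C2*erfi(2*sqrt(7)*z/7)


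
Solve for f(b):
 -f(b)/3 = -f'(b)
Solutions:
 f(b) = C1*exp(b/3)


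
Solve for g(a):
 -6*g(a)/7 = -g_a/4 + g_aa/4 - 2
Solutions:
 g(a) = (C1*sin(sqrt(623)*a/14) + C2*cos(sqrt(623)*a/14))*exp(a/2) + 7/3


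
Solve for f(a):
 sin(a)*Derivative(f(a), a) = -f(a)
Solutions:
 f(a) = C1*sqrt(cos(a) + 1)/sqrt(cos(a) - 1)


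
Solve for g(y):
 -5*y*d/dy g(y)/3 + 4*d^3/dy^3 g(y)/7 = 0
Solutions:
 g(y) = C1 + Integral(C2*airyai(630^(1/3)*y/6) + C3*airybi(630^(1/3)*y/6), y)


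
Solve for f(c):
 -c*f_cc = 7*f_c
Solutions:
 f(c) = C1 + C2/c^6


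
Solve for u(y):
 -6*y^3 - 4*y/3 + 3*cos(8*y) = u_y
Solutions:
 u(y) = C1 - 3*y^4/2 - 2*y^2/3 + 3*sin(8*y)/8


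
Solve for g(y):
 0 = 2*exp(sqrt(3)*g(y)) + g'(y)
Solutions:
 g(y) = sqrt(3)*(2*log(1/(C1 + 2*y)) - log(3))/6


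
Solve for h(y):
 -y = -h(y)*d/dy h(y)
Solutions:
 h(y) = -sqrt(C1 + y^2)
 h(y) = sqrt(C1 + y^2)


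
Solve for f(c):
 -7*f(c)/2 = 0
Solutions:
 f(c) = 0


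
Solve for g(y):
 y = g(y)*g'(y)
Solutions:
 g(y) = -sqrt(C1 + y^2)
 g(y) = sqrt(C1 + y^2)


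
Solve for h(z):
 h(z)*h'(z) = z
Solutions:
 h(z) = -sqrt(C1 + z^2)
 h(z) = sqrt(C1 + z^2)


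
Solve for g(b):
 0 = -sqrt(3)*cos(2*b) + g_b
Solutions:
 g(b) = C1 + sqrt(3)*sin(2*b)/2


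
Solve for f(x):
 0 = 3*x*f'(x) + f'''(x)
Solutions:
 f(x) = C1 + Integral(C2*airyai(-3^(1/3)*x) + C3*airybi(-3^(1/3)*x), x)


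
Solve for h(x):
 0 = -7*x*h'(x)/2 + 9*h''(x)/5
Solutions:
 h(x) = C1 + C2*erfi(sqrt(35)*x/6)


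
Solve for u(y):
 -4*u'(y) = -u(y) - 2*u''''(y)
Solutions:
 u(y) = (C1*exp(-sqrt(2)*y*sqrt(-1 + sqrt(2))/2) + C2*exp(sqrt(2)*y*sqrt(-1 + sqrt(2))/2))*exp(sqrt(2)*y/2) + (C3*sin(sqrt(2)*y*sqrt(1 + sqrt(2))/2) + C4*cos(sqrt(2)*y*sqrt(1 + sqrt(2))/2))*exp(-sqrt(2)*y/2)


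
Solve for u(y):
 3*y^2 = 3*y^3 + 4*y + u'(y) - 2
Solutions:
 u(y) = C1 - 3*y^4/4 + y^3 - 2*y^2 + 2*y


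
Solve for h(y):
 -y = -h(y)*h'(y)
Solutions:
 h(y) = -sqrt(C1 + y^2)
 h(y) = sqrt(C1 + y^2)


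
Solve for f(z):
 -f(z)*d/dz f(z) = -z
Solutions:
 f(z) = -sqrt(C1 + z^2)
 f(z) = sqrt(C1 + z^2)


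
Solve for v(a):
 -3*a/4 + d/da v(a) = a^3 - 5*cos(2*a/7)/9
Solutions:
 v(a) = C1 + a^4/4 + 3*a^2/8 - 35*sin(2*a/7)/18


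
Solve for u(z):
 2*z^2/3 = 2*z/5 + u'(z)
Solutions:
 u(z) = C1 + 2*z^3/9 - z^2/5


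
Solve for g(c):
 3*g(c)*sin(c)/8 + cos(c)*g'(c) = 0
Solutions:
 g(c) = C1*cos(c)^(3/8)


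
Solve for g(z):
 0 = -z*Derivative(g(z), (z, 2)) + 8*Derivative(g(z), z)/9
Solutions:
 g(z) = C1 + C2*z^(17/9)


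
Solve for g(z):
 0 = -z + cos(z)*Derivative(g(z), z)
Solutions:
 g(z) = C1 + Integral(z/cos(z), z)


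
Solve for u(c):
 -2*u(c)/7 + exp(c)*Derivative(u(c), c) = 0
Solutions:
 u(c) = C1*exp(-2*exp(-c)/7)


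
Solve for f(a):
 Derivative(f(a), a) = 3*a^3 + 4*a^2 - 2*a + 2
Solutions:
 f(a) = C1 + 3*a^4/4 + 4*a^3/3 - a^2 + 2*a


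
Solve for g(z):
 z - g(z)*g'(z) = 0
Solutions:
 g(z) = -sqrt(C1 + z^2)
 g(z) = sqrt(C1 + z^2)


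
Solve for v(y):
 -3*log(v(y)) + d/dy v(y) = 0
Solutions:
 li(v(y)) = C1 + 3*y


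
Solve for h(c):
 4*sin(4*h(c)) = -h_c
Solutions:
 h(c) = -acos((-C1 - exp(32*c))/(C1 - exp(32*c)))/4 + pi/2
 h(c) = acos((-C1 - exp(32*c))/(C1 - exp(32*c)))/4


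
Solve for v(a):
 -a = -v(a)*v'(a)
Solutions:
 v(a) = -sqrt(C1 + a^2)
 v(a) = sqrt(C1 + a^2)


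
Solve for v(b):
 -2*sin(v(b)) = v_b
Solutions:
 v(b) = -acos((-C1 - exp(4*b))/(C1 - exp(4*b))) + 2*pi
 v(b) = acos((-C1 - exp(4*b))/(C1 - exp(4*b)))


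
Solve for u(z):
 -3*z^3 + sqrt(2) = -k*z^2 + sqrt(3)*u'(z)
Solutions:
 u(z) = C1 + sqrt(3)*k*z^3/9 - sqrt(3)*z^4/4 + sqrt(6)*z/3


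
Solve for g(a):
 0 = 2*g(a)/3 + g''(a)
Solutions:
 g(a) = C1*sin(sqrt(6)*a/3) + C2*cos(sqrt(6)*a/3)


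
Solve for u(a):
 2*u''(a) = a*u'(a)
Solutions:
 u(a) = C1 + C2*erfi(a/2)


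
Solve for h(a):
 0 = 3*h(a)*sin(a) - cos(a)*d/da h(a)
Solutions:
 h(a) = C1/cos(a)^3


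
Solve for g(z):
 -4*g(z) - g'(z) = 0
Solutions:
 g(z) = C1*exp(-4*z)


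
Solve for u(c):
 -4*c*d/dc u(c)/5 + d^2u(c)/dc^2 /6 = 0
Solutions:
 u(c) = C1 + C2*erfi(2*sqrt(15)*c/5)


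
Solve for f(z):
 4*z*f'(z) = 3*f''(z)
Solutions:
 f(z) = C1 + C2*erfi(sqrt(6)*z/3)


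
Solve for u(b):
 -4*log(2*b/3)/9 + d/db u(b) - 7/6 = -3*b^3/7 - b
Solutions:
 u(b) = C1 - 3*b^4/28 - b^2/2 + 4*b*log(b)/9 - 4*b*log(3)/9 + 4*b*log(2)/9 + 13*b/18


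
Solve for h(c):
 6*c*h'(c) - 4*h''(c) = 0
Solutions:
 h(c) = C1 + C2*erfi(sqrt(3)*c/2)


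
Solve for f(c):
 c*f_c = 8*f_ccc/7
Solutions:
 f(c) = C1 + Integral(C2*airyai(7^(1/3)*c/2) + C3*airybi(7^(1/3)*c/2), c)


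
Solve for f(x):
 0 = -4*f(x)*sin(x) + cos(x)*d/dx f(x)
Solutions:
 f(x) = C1/cos(x)^4


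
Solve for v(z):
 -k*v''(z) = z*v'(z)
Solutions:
 v(z) = C1 + C2*sqrt(k)*erf(sqrt(2)*z*sqrt(1/k)/2)


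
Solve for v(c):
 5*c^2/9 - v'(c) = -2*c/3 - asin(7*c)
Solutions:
 v(c) = C1 + 5*c^3/27 + c^2/3 + c*asin(7*c) + sqrt(1 - 49*c^2)/7


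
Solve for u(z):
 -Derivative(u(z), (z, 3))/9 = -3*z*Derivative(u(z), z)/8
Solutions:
 u(z) = C1 + Integral(C2*airyai(3*z/2) + C3*airybi(3*z/2), z)


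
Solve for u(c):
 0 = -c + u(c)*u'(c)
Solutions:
 u(c) = -sqrt(C1 + c^2)
 u(c) = sqrt(C1 + c^2)


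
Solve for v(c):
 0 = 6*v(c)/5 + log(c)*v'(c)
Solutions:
 v(c) = C1*exp(-6*li(c)/5)


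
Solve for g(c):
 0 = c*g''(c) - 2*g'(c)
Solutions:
 g(c) = C1 + C2*c^3


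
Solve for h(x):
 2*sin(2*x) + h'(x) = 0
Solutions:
 h(x) = C1 + cos(2*x)


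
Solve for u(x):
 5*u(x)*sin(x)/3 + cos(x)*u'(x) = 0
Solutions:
 u(x) = C1*cos(x)^(5/3)


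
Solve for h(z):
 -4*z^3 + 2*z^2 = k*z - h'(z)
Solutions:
 h(z) = C1 + k*z^2/2 + z^4 - 2*z^3/3


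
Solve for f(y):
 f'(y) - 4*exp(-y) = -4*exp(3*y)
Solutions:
 f(y) = C1 - 4*exp(3*y)/3 - 4*exp(-y)


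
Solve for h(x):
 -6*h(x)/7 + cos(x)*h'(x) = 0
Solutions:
 h(x) = C1*(sin(x) + 1)^(3/7)/(sin(x) - 1)^(3/7)


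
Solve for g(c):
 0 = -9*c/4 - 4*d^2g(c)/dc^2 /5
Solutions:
 g(c) = C1 + C2*c - 15*c^3/32


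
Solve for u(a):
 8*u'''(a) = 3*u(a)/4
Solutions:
 u(a) = C3*exp(6^(1/3)*a/4) + (C1*sin(2^(1/3)*3^(5/6)*a/8) + C2*cos(2^(1/3)*3^(5/6)*a/8))*exp(-6^(1/3)*a/8)


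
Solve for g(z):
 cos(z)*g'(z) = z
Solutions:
 g(z) = C1 + Integral(z/cos(z), z)


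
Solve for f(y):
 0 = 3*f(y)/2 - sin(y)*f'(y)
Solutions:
 f(y) = C1*(cos(y) - 1)^(3/4)/(cos(y) + 1)^(3/4)


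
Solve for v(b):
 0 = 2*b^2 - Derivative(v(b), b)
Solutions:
 v(b) = C1 + 2*b^3/3


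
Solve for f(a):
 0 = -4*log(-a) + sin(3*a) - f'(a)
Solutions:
 f(a) = C1 - 4*a*log(-a) + 4*a - cos(3*a)/3


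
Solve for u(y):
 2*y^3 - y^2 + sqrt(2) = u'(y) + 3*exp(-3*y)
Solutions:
 u(y) = C1 + y^4/2 - y^3/3 + sqrt(2)*y + exp(-3*y)


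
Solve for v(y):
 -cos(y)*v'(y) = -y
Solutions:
 v(y) = C1 + Integral(y/cos(y), y)


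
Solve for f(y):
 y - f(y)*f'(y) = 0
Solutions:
 f(y) = -sqrt(C1 + y^2)
 f(y) = sqrt(C1 + y^2)


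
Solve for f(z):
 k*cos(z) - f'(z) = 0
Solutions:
 f(z) = C1 + k*sin(z)


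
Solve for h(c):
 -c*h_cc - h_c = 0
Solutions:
 h(c) = C1 + C2*log(c)


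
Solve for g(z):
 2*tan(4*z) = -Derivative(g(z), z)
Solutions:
 g(z) = C1 + log(cos(4*z))/2


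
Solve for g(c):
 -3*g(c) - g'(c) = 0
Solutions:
 g(c) = C1*exp(-3*c)


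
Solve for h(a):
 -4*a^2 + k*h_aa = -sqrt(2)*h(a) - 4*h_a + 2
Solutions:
 h(a) = C1*exp(a*(sqrt(-sqrt(2)*k + 4) - 2)/k) + C2*exp(-a*(sqrt(-sqrt(2)*k + 4) + 2)/k) + 2*sqrt(2)*a^2 - 16*a - 4*k + 33*sqrt(2)


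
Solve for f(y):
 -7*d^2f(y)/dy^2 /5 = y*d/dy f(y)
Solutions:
 f(y) = C1 + C2*erf(sqrt(70)*y/14)


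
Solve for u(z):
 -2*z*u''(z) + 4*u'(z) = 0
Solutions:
 u(z) = C1 + C2*z^3


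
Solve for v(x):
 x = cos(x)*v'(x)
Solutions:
 v(x) = C1 + Integral(x/cos(x), x)


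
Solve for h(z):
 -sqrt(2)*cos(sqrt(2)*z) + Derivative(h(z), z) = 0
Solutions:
 h(z) = C1 + sin(sqrt(2)*z)


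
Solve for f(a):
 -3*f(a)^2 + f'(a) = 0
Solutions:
 f(a) = -1/(C1 + 3*a)


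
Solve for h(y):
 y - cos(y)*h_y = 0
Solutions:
 h(y) = C1 + Integral(y/cos(y), y)


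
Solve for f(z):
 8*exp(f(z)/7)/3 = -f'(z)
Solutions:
 f(z) = 7*log(1/(C1 + 8*z)) + 7*log(21)


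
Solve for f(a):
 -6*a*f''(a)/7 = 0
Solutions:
 f(a) = C1 + C2*a


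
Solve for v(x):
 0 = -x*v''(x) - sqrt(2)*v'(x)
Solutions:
 v(x) = C1 + C2*x^(1 - sqrt(2))


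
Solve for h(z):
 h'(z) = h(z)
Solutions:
 h(z) = C1*exp(z)


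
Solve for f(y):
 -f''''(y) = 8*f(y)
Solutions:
 f(y) = (C1*sin(2^(1/4)*y) + C2*cos(2^(1/4)*y))*exp(-2^(1/4)*y) + (C3*sin(2^(1/4)*y) + C4*cos(2^(1/4)*y))*exp(2^(1/4)*y)


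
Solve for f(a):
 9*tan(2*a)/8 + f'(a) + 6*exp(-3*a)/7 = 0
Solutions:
 f(a) = C1 - 9*log(tan(2*a)^2 + 1)/32 + 2*exp(-3*a)/7


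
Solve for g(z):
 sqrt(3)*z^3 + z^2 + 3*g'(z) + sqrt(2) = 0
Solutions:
 g(z) = C1 - sqrt(3)*z^4/12 - z^3/9 - sqrt(2)*z/3


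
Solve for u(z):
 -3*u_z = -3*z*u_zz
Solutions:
 u(z) = C1 + C2*z^2


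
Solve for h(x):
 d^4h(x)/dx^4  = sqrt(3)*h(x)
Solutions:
 h(x) = C1*exp(-3^(1/8)*x) + C2*exp(3^(1/8)*x) + C3*sin(3^(1/8)*x) + C4*cos(3^(1/8)*x)


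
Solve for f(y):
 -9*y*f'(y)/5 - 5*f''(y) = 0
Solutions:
 f(y) = C1 + C2*erf(3*sqrt(2)*y/10)


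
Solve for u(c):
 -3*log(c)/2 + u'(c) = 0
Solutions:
 u(c) = C1 + 3*c*log(c)/2 - 3*c/2


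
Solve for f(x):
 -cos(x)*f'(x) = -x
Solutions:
 f(x) = C1 + Integral(x/cos(x), x)


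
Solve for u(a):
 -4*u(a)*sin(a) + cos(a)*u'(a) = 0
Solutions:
 u(a) = C1/cos(a)^4


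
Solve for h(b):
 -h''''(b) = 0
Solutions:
 h(b) = C1 + C2*b + C3*b^2 + C4*b^3


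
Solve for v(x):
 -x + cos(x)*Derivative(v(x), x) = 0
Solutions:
 v(x) = C1 + Integral(x/cos(x), x)


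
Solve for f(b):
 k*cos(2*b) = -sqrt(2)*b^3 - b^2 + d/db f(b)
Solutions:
 f(b) = C1 + sqrt(2)*b^4/4 + b^3/3 + k*sin(2*b)/2


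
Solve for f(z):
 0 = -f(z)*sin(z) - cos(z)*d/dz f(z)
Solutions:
 f(z) = C1*cos(z)


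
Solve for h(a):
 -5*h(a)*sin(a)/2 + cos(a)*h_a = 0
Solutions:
 h(a) = C1/cos(a)^(5/2)


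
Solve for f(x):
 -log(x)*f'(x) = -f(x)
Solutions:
 f(x) = C1*exp(li(x))


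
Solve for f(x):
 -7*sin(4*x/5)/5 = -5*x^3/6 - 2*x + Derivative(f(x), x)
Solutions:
 f(x) = C1 + 5*x^4/24 + x^2 + 7*cos(4*x/5)/4


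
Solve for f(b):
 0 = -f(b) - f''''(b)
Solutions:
 f(b) = (C1*sin(sqrt(2)*b/2) + C2*cos(sqrt(2)*b/2))*exp(-sqrt(2)*b/2) + (C3*sin(sqrt(2)*b/2) + C4*cos(sqrt(2)*b/2))*exp(sqrt(2)*b/2)


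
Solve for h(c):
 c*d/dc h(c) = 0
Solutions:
 h(c) = C1


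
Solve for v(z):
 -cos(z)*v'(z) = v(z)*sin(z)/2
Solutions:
 v(z) = C1*sqrt(cos(z))


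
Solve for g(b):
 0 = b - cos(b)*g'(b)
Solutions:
 g(b) = C1 + Integral(b/cos(b), b)


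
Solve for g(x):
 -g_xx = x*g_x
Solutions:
 g(x) = C1 + C2*erf(sqrt(2)*x/2)


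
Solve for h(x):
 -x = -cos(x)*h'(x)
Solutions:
 h(x) = C1 + Integral(x/cos(x), x)


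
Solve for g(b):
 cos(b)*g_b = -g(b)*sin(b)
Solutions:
 g(b) = C1*cos(b)


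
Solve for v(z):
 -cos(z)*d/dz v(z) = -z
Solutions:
 v(z) = C1 + Integral(z/cos(z), z)


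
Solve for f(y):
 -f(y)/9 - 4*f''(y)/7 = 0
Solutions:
 f(y) = C1*sin(sqrt(7)*y/6) + C2*cos(sqrt(7)*y/6)


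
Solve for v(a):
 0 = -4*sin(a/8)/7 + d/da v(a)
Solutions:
 v(a) = C1 - 32*cos(a/8)/7


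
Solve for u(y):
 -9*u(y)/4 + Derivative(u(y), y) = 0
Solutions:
 u(y) = C1*exp(9*y/4)


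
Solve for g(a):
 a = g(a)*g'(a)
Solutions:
 g(a) = -sqrt(C1 + a^2)
 g(a) = sqrt(C1 + a^2)


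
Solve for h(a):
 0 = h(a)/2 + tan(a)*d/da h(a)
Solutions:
 h(a) = C1/sqrt(sin(a))


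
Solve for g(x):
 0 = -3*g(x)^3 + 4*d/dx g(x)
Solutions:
 g(x) = -sqrt(2)*sqrt(-1/(C1 + 3*x))
 g(x) = sqrt(2)*sqrt(-1/(C1 + 3*x))


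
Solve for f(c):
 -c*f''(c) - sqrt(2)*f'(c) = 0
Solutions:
 f(c) = C1 + C2*c^(1 - sqrt(2))


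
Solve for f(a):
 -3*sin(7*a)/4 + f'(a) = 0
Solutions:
 f(a) = C1 - 3*cos(7*a)/28


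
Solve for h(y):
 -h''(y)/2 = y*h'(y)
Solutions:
 h(y) = C1 + C2*erf(y)


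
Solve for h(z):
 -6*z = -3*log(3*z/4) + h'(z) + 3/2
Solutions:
 h(z) = C1 - 3*z^2 + 3*z*log(z) - 9*z/2 + z*log(27/64)


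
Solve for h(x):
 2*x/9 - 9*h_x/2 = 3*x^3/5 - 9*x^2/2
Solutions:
 h(x) = C1 - x^4/30 + x^3/3 + 2*x^2/81


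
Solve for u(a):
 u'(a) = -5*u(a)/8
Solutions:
 u(a) = C1*exp(-5*a/8)


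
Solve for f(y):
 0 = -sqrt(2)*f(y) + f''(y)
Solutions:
 f(y) = C1*exp(-2^(1/4)*y) + C2*exp(2^(1/4)*y)


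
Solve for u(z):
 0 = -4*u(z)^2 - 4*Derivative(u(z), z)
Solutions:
 u(z) = 1/(C1 + z)


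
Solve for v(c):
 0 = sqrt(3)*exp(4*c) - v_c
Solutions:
 v(c) = C1 + sqrt(3)*exp(4*c)/4


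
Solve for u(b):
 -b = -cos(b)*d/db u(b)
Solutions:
 u(b) = C1 + Integral(b/cos(b), b)


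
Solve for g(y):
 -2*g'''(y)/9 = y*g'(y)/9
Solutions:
 g(y) = C1 + Integral(C2*airyai(-2^(2/3)*y/2) + C3*airybi(-2^(2/3)*y/2), y)


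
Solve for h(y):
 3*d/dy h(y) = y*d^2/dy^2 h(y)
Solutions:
 h(y) = C1 + C2*y^4


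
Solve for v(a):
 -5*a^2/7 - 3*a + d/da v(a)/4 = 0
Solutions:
 v(a) = C1 + 20*a^3/21 + 6*a^2


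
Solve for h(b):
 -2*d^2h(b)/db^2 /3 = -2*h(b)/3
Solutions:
 h(b) = C1*exp(-b) + C2*exp(b)


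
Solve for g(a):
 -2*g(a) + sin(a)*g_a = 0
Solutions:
 g(a) = C1*(cos(a) - 1)/(cos(a) + 1)


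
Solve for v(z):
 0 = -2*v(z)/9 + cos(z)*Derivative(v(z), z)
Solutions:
 v(z) = C1*(sin(z) + 1)^(1/9)/(sin(z) - 1)^(1/9)


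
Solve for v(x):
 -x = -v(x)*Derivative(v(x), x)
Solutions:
 v(x) = -sqrt(C1 + x^2)
 v(x) = sqrt(C1 + x^2)


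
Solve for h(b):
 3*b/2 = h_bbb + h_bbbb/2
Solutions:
 h(b) = C1 + C2*b + C3*b^2 + C4*exp(-2*b) + b^4/16 - b^3/8


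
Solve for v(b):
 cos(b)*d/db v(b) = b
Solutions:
 v(b) = C1 + Integral(b/cos(b), b)


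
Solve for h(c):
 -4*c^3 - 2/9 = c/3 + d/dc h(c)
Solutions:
 h(c) = C1 - c^4 - c^2/6 - 2*c/9


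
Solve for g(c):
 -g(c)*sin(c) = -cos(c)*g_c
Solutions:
 g(c) = C1/cos(c)


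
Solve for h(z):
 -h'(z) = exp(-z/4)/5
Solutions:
 h(z) = C1 + 4*exp(-z/4)/5


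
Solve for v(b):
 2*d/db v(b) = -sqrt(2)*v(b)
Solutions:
 v(b) = C1*exp(-sqrt(2)*b/2)


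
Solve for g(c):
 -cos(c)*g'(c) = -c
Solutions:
 g(c) = C1 + Integral(c/cos(c), c)


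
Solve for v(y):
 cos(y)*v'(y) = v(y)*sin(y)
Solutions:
 v(y) = C1/cos(y)


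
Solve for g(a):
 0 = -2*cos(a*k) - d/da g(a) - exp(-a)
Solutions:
 g(a) = C1 + exp(-a) - 2*sin(a*k)/k


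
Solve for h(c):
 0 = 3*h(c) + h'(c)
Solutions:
 h(c) = C1*exp(-3*c)


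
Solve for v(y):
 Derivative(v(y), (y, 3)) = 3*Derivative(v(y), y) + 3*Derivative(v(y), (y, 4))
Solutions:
 v(y) = C1 + C2*exp(y*(2*2^(1/3)/(135*sqrt(29) + 727)^(1/3) + 4 + 2^(2/3)*(135*sqrt(29) + 727)^(1/3))/36)*sin(2^(1/3)*sqrt(3)*y*(-2^(1/3)*(135*sqrt(29) + 727)^(1/3) + 2/(135*sqrt(29) + 727)^(1/3))/36) + C3*exp(y*(2*2^(1/3)/(135*sqrt(29) + 727)^(1/3) + 4 + 2^(2/3)*(135*sqrt(29) + 727)^(1/3))/36)*cos(2^(1/3)*sqrt(3)*y*(-2^(1/3)*(135*sqrt(29) + 727)^(1/3) + 2/(135*sqrt(29) + 727)^(1/3))/36) + C4*exp(y*(-2^(2/3)*(135*sqrt(29) + 727)^(1/3) - 2*2^(1/3)/(135*sqrt(29) + 727)^(1/3) + 2)/18)


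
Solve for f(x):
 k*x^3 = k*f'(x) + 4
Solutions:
 f(x) = C1 + x^4/4 - 4*x/k


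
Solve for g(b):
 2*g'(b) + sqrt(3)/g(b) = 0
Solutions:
 g(b) = -sqrt(C1 - sqrt(3)*b)
 g(b) = sqrt(C1 - sqrt(3)*b)


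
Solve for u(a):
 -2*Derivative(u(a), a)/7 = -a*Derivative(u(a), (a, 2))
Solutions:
 u(a) = C1 + C2*a^(9/7)


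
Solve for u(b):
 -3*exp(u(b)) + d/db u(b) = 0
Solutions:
 u(b) = log(-1/(C1 + 3*b))


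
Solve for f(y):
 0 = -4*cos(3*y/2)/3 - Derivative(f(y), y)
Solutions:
 f(y) = C1 - 8*sin(3*y/2)/9


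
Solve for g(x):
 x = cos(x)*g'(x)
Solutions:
 g(x) = C1 + Integral(x/cos(x), x)


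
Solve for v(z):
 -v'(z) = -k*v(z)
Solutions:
 v(z) = C1*exp(k*z)


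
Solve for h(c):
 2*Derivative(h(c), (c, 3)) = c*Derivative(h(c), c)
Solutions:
 h(c) = C1 + Integral(C2*airyai(2^(2/3)*c/2) + C3*airybi(2^(2/3)*c/2), c)


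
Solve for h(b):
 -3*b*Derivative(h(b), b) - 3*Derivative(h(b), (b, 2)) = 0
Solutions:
 h(b) = C1 + C2*erf(sqrt(2)*b/2)


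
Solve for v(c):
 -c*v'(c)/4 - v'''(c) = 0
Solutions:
 v(c) = C1 + Integral(C2*airyai(-2^(1/3)*c/2) + C3*airybi(-2^(1/3)*c/2), c)


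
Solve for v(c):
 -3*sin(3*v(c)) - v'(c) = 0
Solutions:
 v(c) = -acos((-C1 - exp(18*c))/(C1 - exp(18*c)))/3 + 2*pi/3
 v(c) = acos((-C1 - exp(18*c))/(C1 - exp(18*c)))/3


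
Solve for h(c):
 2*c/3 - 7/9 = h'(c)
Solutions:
 h(c) = C1 + c^2/3 - 7*c/9


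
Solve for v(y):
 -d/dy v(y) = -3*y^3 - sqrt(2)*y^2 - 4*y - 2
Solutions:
 v(y) = C1 + 3*y^4/4 + sqrt(2)*y^3/3 + 2*y^2 + 2*y


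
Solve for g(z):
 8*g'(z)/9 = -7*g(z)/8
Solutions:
 g(z) = C1*exp(-63*z/64)


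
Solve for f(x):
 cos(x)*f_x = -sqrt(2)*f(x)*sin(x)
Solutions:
 f(x) = C1*cos(x)^(sqrt(2))


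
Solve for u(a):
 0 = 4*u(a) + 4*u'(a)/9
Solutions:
 u(a) = C1*exp(-9*a)


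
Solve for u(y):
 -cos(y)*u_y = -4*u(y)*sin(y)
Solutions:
 u(y) = C1/cos(y)^4


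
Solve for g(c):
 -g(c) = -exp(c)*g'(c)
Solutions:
 g(c) = C1*exp(-exp(-c))


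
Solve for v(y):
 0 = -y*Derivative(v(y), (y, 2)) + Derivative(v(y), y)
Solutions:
 v(y) = C1 + C2*y^2


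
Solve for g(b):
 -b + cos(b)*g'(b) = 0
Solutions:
 g(b) = C1 + Integral(b/cos(b), b)


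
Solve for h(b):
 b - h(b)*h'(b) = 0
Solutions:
 h(b) = -sqrt(C1 + b^2)
 h(b) = sqrt(C1 + b^2)


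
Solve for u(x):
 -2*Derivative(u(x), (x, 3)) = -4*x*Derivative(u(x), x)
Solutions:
 u(x) = C1 + Integral(C2*airyai(2^(1/3)*x) + C3*airybi(2^(1/3)*x), x)


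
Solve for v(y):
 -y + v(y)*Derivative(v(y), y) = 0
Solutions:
 v(y) = -sqrt(C1 + y^2)
 v(y) = sqrt(C1 + y^2)


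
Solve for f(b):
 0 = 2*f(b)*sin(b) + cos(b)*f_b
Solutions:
 f(b) = C1*cos(b)^2


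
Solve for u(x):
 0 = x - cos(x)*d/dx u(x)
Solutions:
 u(x) = C1 + Integral(x/cos(x), x)


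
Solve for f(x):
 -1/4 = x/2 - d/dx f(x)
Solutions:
 f(x) = C1 + x^2/4 + x/4


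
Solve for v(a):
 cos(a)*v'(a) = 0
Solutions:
 v(a) = C1


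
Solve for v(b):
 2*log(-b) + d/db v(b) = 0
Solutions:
 v(b) = C1 - 2*b*log(-b) + 2*b


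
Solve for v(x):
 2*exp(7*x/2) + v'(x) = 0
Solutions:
 v(x) = C1 - 4*exp(7*x/2)/7
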